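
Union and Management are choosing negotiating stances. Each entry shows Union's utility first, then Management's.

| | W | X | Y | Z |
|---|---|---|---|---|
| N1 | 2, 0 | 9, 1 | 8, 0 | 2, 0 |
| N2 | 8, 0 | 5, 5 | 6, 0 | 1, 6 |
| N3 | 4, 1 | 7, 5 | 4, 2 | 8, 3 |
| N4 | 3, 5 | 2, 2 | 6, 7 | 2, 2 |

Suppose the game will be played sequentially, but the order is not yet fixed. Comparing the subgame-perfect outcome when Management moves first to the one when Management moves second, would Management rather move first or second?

first

If Union leads: Management's best replies are N1→X, N2→Z, N3→X, N4→Y; Union's induced payoffs 9, 1, 7, 6; outcome (N1, X), payoffs (9, 1).
If Management leads: Union's best replies are W→N2, X→N1, Y→N1, Z→N3; Management's induced payoffs 0, 1, 0, 3; outcome (N3, Z), payoffs (8, 3).
Management gets 3 moving first and 1 moving second, so Management prefers to move first.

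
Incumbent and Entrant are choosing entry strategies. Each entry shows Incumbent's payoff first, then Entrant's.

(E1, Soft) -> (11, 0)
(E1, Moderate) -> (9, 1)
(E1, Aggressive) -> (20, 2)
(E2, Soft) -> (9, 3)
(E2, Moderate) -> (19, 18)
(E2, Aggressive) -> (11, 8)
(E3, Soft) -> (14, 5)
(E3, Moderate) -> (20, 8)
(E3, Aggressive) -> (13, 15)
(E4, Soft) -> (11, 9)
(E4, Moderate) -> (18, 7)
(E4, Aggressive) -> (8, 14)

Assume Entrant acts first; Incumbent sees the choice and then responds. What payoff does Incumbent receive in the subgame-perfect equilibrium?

20

Backward induction with Entrant moving first.
- Soft: BR = E3, leader payoff 5.
- Moderate: BR = E3, leader payoff 8.
- Aggressive: BR = E1, leader payoff 2.
Among 5, 8, 2, the best is 8 at Moderate. Subgame-perfect outcome: (E3, Moderate) with payoffs (20, 8).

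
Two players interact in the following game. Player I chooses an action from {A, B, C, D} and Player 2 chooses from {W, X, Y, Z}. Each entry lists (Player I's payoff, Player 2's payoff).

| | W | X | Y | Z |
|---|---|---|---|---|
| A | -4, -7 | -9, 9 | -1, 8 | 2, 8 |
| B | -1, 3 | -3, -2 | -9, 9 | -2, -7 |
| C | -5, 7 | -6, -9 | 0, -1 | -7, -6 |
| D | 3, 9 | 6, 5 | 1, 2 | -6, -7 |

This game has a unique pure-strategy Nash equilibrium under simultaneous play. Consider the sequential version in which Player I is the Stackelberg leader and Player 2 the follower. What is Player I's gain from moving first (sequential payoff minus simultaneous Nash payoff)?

0

Solve by backward induction (Player I leads).
- A → Player 2 plays X (best of -7, 9, 8, 8); Player I gets -9.
- B → Player 2 plays Y (best of 3, -2, 9, -7); Player I gets -9.
- C → Player 2 plays W (best of 7, -9, -1, -6); Player I gets -5.
- D → Player 2 plays W (best of 9, 5, 2, -7); Player I gets 3.
Among -9, -9, -5, 3, the best is 3 at D. Subgame-perfect outcome: (D, W) with payoffs (3, 9).
Under simultaneous play:
Player I's best replies: W→D; X→D; Y→D; Z→A.
Player 2's best replies: A→X; B→Y; C→W; D→W.
Only (D, W) has each player best-responding; Nash payoffs (3, 9).
Player I's commitment gain: 3 − 3 = 0.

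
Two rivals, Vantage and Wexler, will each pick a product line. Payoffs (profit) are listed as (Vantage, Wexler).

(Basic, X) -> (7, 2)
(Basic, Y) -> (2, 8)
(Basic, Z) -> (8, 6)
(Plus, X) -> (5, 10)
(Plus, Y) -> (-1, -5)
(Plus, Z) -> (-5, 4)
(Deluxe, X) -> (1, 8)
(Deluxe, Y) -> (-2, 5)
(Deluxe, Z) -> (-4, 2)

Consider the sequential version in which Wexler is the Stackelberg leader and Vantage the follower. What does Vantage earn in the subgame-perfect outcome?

2

Work backward from Vantage's decision.
- X: Vantage compares 7, 5, 1 and picks Basic; Wexler would get 2.
- Y: Vantage compares 2, -1, -2 and picks Basic; Wexler would get 8.
- Z: Vantage compares 8, -5, -4 and picks Basic; Wexler would get 6.
Maximizing over 2, 8, 6, Wexler chooses Y. Subgame-perfect outcome: (Basic, Y) with payoffs (2, 8).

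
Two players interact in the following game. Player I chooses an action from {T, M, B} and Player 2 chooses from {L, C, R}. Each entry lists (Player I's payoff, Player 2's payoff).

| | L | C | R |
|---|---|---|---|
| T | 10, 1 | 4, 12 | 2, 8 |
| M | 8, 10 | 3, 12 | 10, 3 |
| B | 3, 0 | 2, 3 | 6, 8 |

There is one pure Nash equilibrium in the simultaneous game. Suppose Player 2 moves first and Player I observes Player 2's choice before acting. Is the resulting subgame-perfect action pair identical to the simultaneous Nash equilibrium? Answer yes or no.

yes

Player I best-responds to each possible Player 2 move:
- L → Player I plays T (best of 10, 8, 3); Player 2 gets 1.
- C → Player I plays T (best of 4, 3, 2); Player 2 gets 12.
- R → Player I plays M (best of 2, 10, 6); Player 2 gets 3.
Among 1, 12, 3, the best is 12 at C. Subgame-perfect outcome: (T, C) with payoffs (4, 12).
For the simultaneous game, intersect best replies.
Player I's best replies: L→T; C→T; R→M.
Player 2's best replies: T→C; M→C; B→R.
Only (T, C) has each player best-responding; Nash payoffs (4, 12).
Sequential outcome (T, C) coincides with the Nash profile (T, C).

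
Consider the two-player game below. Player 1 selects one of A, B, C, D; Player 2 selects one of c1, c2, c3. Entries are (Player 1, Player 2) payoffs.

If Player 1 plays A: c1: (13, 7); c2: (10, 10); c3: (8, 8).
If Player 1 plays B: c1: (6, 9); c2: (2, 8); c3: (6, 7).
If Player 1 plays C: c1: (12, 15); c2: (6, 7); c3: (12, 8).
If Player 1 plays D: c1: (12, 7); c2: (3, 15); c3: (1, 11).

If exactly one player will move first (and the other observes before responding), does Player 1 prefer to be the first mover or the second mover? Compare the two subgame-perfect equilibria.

If Player 1 leads: Player 2's best replies are A→c2, B→c1, C→c1, D→c2; Player 1's induced payoffs 10, 6, 12, 3; outcome (C, c1), payoffs (12, 15).
If Player 2 leads: Player 1's best replies are c1→A, c2→A, c3→C; Player 2's induced payoffs 7, 10, 8; outcome (A, c2), payoffs (10, 10).
Player 1 gets 12 moving first and 10 moving second, so Player 1 prefers to move first.

first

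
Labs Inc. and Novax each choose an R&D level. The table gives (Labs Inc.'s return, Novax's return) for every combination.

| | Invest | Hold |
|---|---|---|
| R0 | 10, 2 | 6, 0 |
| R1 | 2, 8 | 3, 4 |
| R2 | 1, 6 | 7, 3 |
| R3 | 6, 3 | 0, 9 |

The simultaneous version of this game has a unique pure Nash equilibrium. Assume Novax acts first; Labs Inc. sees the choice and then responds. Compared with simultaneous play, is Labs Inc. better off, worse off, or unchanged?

Labs Inc. best-responds to each possible Novax move:
- Invest: BR = R0, leader payoff 2.
- Hold: BR = R2, leader payoff 3.
Novax's induced payoffs are 2, 3, so Novax commits to Hold. Subgame-perfect outcome: (R2, Hold) with payoffs (7, 3).
For the simultaneous game, intersect best replies.
Labs Inc.'s best replies: Invest→R0; Hold→R2.
Novax's best replies: R0→Invest; R1→Invest; R2→Invest; R3→Hold.
Only (R0, Invest) has each player best-responding; Nash payoffs (10, 2).
Labs Inc. earns 7 sequentially versus 10 at the Nash outcome: worse off.

worse off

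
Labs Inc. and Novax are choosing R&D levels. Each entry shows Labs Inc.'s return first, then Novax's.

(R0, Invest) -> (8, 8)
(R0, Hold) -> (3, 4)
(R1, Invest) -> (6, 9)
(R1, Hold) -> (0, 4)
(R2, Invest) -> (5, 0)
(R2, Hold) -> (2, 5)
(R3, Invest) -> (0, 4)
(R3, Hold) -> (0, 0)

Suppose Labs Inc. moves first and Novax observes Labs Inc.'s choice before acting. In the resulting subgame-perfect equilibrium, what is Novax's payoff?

Novax best-responds to each possible Labs Inc. move:
- R0: BR = Invest, leader payoff 8.
- R1: BR = Invest, leader payoff 6.
- R2: BR = Hold, leader payoff 2.
- R3: BR = Invest, leader payoff 0.
Maximizing over 8, 6, 2, 0, Labs Inc. chooses R0. Subgame-perfect outcome: (R0, Invest) with payoffs (8, 8).

8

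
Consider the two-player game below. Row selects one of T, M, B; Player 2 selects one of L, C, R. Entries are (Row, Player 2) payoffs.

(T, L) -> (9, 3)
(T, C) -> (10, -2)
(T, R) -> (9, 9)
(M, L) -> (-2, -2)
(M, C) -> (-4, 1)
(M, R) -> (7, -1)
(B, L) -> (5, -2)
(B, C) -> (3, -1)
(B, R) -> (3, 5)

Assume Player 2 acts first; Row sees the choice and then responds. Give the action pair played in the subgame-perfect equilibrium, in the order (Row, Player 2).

Work backward from Row's decision.
- L: BR = T, leader payoff 3.
- C: BR = T, leader payoff -2.
- R: BR = T, leader payoff 9.
Maximizing over 3, -2, 9, Player 2 chooses R. Subgame-perfect outcome: (T, R) with payoffs (9, 9).

(T, R)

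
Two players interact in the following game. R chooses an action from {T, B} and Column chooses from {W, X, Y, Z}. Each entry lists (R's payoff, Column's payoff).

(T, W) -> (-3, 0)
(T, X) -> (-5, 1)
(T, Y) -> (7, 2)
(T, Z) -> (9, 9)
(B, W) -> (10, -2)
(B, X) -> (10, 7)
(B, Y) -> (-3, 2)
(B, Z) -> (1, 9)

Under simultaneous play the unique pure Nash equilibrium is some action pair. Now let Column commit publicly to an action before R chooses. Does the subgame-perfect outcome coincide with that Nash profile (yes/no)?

Backward induction with Column moving first.
- W: R compares -3, 10 and picks B; Column would get -2.
- X: R compares -5, 10 and picks B; Column would get 7.
- Y: R compares 7, -3 and picks T; Column would get 2.
- Z: R compares 9, 1 and picks T; Column would get 9.
Among -2, 7, 2, 9, the best is 9 at Z. Subgame-perfect outcome: (T, Z) with payoffs (9, 9).
For the simultaneous game, intersect best replies.
R's best replies: W→B; X→B; Y→T; Z→T.
Column's best replies: T→Z; B→Z.
The unique mutual best reply is (T, Z), giving (9, 9).
Sequential outcome (T, Z) coincides with the Nash profile (T, Z).

yes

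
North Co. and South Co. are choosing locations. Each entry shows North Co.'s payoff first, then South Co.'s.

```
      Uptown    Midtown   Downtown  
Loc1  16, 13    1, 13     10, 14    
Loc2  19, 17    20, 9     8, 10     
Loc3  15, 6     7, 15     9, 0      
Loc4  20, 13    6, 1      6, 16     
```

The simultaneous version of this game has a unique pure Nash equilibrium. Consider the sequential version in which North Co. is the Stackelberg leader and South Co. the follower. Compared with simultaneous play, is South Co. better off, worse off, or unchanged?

better off

Work backward from South Co.'s decision.
- Loc1 → South Co. plays Downtown (best of 13, 13, 14); North Co. gets 10.
- Loc2 → South Co. plays Uptown (best of 17, 9, 10); North Co. gets 19.
- Loc3 → South Co. plays Midtown (best of 6, 15, 0); North Co. gets 7.
- Loc4 → South Co. plays Downtown (best of 13, 1, 16); North Co. gets 6.
Among 10, 19, 7, 6, the best is 19 at Loc2. Subgame-perfect outcome: (Loc2, Uptown) with payoffs (19, 17).
For the simultaneous game, intersect best replies.
North Co.'s best replies: Uptown→Loc4; Midtown→Loc2; Downtown→Loc1.
South Co.'s best replies: Loc1→Downtown; Loc2→Uptown; Loc3→Midtown; Loc4→Downtown.
Only (Loc1, Downtown) has each player best-responding; Nash payoffs (10, 14).
South Co. earns 17 sequentially versus 14 at the Nash outcome: better off.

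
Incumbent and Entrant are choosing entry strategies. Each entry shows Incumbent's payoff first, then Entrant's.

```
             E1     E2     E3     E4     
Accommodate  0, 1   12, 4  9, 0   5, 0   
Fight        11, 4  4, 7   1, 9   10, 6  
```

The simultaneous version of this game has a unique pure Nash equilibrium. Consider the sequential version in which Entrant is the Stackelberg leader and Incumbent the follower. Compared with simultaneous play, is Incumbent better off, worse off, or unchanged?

Work backward from Incumbent's decision.
- E1: BR = Fight, leader payoff 4.
- E2: BR = Accommodate, leader payoff 4.
- E3: BR = Accommodate, leader payoff 0.
- E4: BR = Fight, leader payoff 6.
Maximizing over 4, 4, 0, 6, Entrant chooses E4. Subgame-perfect outcome: (Fight, E4) with payoffs (10, 6).
For the simultaneous game, intersect best replies.
Incumbent's best replies: E1→Fight; E2→Accommodate; E3→Accommodate; E4→Fight.
Entrant's best replies: Accommodate→E2; Fight→E3.
Only (Accommodate, E2) has each player best-responding; Nash payoffs (12, 4).
Incumbent earns 10 sequentially versus 12 at the Nash outcome: worse off.

worse off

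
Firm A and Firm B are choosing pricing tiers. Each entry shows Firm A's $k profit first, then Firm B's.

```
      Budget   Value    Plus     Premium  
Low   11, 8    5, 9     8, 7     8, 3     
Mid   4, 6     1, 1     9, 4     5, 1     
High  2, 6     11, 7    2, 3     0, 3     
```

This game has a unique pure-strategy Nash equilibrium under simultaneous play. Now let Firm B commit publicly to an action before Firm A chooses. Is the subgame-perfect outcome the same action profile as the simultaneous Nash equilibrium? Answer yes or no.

no

Firm A best-responds to each possible Firm B move:
- Budget: BR = Low, leader payoff 8.
- Value: BR = High, leader payoff 7.
- Plus: BR = Mid, leader payoff 4.
- Premium: BR = Low, leader payoff 3.
Maximizing over 8, 7, 4, 3, Firm B chooses Budget. Subgame-perfect outcome: (Low, Budget) with payoffs (11, 8).
For the simultaneous game, intersect best replies.
Firm A's best replies: Budget→Low; Value→High; Plus→Mid; Premium→Low.
Firm B's best replies: Low→Value; Mid→Budget; High→Value.
Only (High, Value) has each player best-responding; Nash payoffs (11, 7).
Sequential outcome (Low, Budget) differs from the Nash profile (High, Value).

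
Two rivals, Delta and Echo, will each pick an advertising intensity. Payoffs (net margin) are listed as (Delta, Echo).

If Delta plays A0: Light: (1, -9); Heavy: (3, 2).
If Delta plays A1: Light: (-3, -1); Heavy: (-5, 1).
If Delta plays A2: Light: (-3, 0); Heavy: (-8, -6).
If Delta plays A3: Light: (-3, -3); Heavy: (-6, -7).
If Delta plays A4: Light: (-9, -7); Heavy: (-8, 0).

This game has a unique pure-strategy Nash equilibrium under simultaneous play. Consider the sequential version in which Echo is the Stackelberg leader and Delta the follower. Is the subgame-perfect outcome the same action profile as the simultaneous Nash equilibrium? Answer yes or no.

Backward induction with Echo moving first.
- Light → Delta plays A0 (best of 1, -3, -3, -3, -9); Echo gets -9.
- Heavy → Delta plays A0 (best of 3, -5, -8, -6, -8); Echo gets 2.
Maximizing over -9, 2, Echo chooses Heavy. Subgame-perfect outcome: (A0, Heavy) with payoffs (3, 2).
For the simultaneous game, intersect best replies.
Delta's best replies: Light→A0; Heavy→A0.
Echo's best replies: A0→Heavy; A1→Heavy; A2→Light; A3→Light; A4→Heavy.
The unique mutual best reply is (A0, Heavy), giving (3, 2).
Sequential outcome (A0, Heavy) coincides with the Nash profile (A0, Heavy).

yes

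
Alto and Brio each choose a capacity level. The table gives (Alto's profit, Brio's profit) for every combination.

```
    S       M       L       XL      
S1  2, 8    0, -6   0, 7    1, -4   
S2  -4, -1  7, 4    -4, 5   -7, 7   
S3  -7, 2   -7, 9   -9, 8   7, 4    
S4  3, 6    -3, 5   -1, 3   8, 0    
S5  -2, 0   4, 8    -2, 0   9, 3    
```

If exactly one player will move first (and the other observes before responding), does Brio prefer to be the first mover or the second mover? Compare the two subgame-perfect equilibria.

If Alto leads: Brio's best replies are S1→S, S2→XL, S3→M, S4→S, S5→M; Alto's induced payoffs 2, -7, -7, 3, 4; outcome (S5, M), payoffs (4, 8).
If Brio leads: Alto's best replies are S→S4, M→S2, L→S1, XL→S5; Brio's induced payoffs 6, 4, 7, 3; outcome (S1, L), payoffs (0, 7).
Brio gets 7 moving first and 8 moving second, so Brio prefers to move second.

second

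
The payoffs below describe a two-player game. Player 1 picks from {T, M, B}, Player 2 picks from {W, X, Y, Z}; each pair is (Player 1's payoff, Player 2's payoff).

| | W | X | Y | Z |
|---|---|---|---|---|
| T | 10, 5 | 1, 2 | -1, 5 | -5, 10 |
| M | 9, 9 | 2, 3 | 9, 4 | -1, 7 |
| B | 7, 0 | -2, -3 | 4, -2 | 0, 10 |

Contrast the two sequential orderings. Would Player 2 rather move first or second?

first

If Player 1 leads: Player 2's best replies are T→Z, M→W, B→Z; Player 1's induced payoffs -5, 9, 0; outcome (M, W), payoffs (9, 9).
If Player 2 leads: Player 1's best replies are W→T, X→M, Y→M, Z→B; Player 2's induced payoffs 5, 3, 4, 10; outcome (B, Z), payoffs (0, 10).
Player 2 gets 10 moving first and 9 moving second, so Player 2 prefers to move first.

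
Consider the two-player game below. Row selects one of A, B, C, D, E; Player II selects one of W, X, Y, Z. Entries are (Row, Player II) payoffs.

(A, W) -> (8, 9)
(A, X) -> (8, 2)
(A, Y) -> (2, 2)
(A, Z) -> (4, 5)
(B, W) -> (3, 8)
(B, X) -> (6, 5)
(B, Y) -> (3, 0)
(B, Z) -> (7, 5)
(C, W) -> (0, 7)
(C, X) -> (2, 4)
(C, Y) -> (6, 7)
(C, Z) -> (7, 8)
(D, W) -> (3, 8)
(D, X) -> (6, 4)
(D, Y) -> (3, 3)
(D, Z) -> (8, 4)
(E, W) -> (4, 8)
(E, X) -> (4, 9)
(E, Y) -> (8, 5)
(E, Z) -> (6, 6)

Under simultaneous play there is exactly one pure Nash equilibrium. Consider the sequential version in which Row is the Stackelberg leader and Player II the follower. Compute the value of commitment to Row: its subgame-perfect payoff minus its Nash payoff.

0

Player II best-responds to each possible Row move:
- A: BR = W, leader payoff 8.
- B: BR = W, leader payoff 3.
- C: BR = Z, leader payoff 7.
- D: BR = W, leader payoff 3.
- E: BR = X, leader payoff 4.
Row's induced payoffs are 8, 3, 7, 3, 4, so Row commits to A. Subgame-perfect outcome: (A, W) with payoffs (8, 9).
Now find the simultaneous Nash equilibrium.
Row's best replies: W→A; X→A; Y→E; Z→D.
Player II's best replies: A→W; B→W; C→Z; D→W; E→X.
The unique mutual best reply is (A, W), giving (8, 9).
Row's commitment gain: 8 − 8 = 0.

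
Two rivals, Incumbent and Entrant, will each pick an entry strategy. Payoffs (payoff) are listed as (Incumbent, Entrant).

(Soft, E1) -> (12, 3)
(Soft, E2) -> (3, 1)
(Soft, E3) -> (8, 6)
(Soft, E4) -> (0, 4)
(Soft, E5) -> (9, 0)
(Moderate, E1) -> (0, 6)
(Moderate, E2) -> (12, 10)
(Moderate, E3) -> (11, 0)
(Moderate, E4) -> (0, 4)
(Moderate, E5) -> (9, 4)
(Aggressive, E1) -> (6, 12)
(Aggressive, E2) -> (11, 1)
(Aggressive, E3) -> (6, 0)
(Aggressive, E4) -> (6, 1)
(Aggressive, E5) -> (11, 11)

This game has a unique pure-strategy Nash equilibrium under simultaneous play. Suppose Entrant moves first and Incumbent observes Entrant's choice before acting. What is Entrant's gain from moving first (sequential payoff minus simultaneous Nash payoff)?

Work backward from Incumbent's decision.
- E1: BR = Soft, leader payoff 3.
- E2: BR = Moderate, leader payoff 10.
- E3: BR = Moderate, leader payoff 0.
- E4: BR = Aggressive, leader payoff 1.
- E5: BR = Aggressive, leader payoff 11.
Among 3, 10, 0, 1, 11, the best is 11 at E5. Subgame-perfect outcome: (Aggressive, E5) with payoffs (11, 11).
For the simultaneous game, intersect best replies.
Incumbent's best replies: E1→Soft; E2→Moderate; E3→Moderate; E4→Aggressive; E5→Aggressive.
Entrant's best replies: Soft→E3; Moderate→E2; Aggressive→E1.
The unique mutual best reply is (Moderate, E2), giving (12, 10).
Entrant's commitment gain: 11 − 10 = 1.

1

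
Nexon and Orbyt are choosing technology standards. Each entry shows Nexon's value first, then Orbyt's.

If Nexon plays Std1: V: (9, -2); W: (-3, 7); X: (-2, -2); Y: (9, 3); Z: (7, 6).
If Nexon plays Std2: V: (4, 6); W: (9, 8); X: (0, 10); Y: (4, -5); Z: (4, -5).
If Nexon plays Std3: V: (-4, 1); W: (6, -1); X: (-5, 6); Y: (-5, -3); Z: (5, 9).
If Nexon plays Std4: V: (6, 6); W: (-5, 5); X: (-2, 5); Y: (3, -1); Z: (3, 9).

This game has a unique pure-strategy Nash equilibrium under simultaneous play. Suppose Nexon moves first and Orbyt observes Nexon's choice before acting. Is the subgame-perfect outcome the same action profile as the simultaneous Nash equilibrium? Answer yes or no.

no

Orbyt best-responds to each possible Nexon move:
- Std1: Orbyt compares -2, 7, -2, 3, 6 and picks W; Nexon would get -3.
- Std2: Orbyt compares 6, 8, 10, -5, -5 and picks X; Nexon would get 0.
- Std3: Orbyt compares 1, -1, 6, -3, 9 and picks Z; Nexon would get 5.
- Std4: Orbyt compares 6, 5, 5, -1, 9 and picks Z; Nexon would get 3.
Maximizing over -3, 0, 5, 3, Nexon chooses Std3. Subgame-perfect outcome: (Std3, Z) with payoffs (5, 9).
Now find the simultaneous Nash equilibrium.
Nexon's best replies: V→Std1; W→Std2; X→Std2; Y→Std1; Z→Std1.
Orbyt's best replies: Std1→W; Std2→X; Std3→Z; Std4→Z.
The unique mutual best reply is (Std2, X), giving (0, 10).
Sequential outcome (Std3, Z) differs from the Nash profile (Std2, X).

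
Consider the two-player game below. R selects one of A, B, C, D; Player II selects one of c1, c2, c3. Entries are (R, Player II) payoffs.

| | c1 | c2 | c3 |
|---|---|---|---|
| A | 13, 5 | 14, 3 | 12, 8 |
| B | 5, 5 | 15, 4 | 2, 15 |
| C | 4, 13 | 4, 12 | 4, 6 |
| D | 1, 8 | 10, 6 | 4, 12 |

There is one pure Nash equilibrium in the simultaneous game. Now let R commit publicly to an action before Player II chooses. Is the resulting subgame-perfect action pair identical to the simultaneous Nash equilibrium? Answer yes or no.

Work backward from Player II's decision.
- A: BR = c3, leader payoff 12.
- B: BR = c3, leader payoff 2.
- C: BR = c1, leader payoff 4.
- D: BR = c3, leader payoff 4.
Maximizing over 12, 2, 4, 4, R chooses A. Subgame-perfect outcome: (A, c3) with payoffs (12, 8).
For the simultaneous game, intersect best replies.
R's best replies: c1→A; c2→B; c3→A.
Player II's best replies: A→c3; B→c3; C→c1; D→c3.
The unique mutual best reply is (A, c3), giving (12, 8).
Sequential outcome (A, c3) coincides with the Nash profile (A, c3).

yes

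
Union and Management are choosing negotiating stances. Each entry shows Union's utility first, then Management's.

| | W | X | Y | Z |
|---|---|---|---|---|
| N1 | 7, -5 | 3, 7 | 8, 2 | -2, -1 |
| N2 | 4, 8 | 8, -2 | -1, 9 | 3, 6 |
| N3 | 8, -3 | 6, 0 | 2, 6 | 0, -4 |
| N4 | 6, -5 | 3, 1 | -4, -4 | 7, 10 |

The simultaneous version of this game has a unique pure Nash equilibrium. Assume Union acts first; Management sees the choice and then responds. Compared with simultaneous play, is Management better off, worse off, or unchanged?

Work backward from Management's decision.
- N1: Management compares -5, 7, 2, -1 and picks X; Union would get 3.
- N2: Management compares 8, -2, 9, 6 and picks Y; Union would get -1.
- N3: Management compares -3, 0, 6, -4 and picks Y; Union would get 2.
- N4: Management compares -5, 1, -4, 10 and picks Z; Union would get 7.
Maximizing over 3, -1, 2, 7, Union chooses N4. Subgame-perfect outcome: (N4, Z) with payoffs (7, 10).
Under simultaneous play:
Union's best replies: W→N3; X→N2; Y→N1; Z→N4.
Management's best replies: N1→X; N2→Y; N3→Y; N4→Z.
Only (N4, Z) has each player best-responding; Nash payoffs (7, 10).
Management earns 10 sequentially versus 10 at the Nash outcome: unchanged.

unchanged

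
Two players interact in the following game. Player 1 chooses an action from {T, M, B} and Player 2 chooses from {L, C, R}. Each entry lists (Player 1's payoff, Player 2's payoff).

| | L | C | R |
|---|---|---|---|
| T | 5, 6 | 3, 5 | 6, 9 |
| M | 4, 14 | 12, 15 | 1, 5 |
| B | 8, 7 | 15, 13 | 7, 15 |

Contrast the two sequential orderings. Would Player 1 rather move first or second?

If Player 1 leads: Player 2's best replies are T→R, M→C, B→R; Player 1's induced payoffs 6, 12, 7; outcome (M, C), payoffs (12, 15).
If Player 2 leads: Player 1's best replies are L→B, C→B, R→B; Player 2's induced payoffs 7, 13, 15; outcome (B, R), payoffs (7, 15).
Player 1 gets 12 moving first and 7 moving second, so Player 1 prefers to move first.

first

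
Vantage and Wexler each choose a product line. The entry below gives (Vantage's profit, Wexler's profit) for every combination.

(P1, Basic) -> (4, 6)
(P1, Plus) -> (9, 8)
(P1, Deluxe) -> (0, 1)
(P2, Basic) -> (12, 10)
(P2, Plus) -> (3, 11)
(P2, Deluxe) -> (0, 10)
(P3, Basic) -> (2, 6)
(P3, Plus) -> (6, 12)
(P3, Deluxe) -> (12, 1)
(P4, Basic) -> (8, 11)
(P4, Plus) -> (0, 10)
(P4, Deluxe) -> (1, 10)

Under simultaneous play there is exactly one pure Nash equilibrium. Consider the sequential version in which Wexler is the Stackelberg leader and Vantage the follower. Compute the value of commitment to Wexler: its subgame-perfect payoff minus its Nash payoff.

2

Backward induction with Wexler moving first.
- Basic: Vantage compares 4, 12, 2, 8 and picks P2; Wexler would get 10.
- Plus: Vantage compares 9, 3, 6, 0 and picks P1; Wexler would get 8.
- Deluxe: Vantage compares 0, 0, 12, 1 and picks P3; Wexler would get 1.
Maximizing over 10, 8, 1, Wexler chooses Basic. Subgame-perfect outcome: (P2, Basic) with payoffs (12, 10).
Under simultaneous play:
Vantage's best replies: Basic→P2; Plus→P1; Deluxe→P3.
Wexler's best replies: P1→Plus; P2→Plus; P3→Plus; P4→Basic.
Only (P1, Plus) has each player best-responding; Nash payoffs (9, 8).
Wexler's commitment gain: 10 − 8 = 2.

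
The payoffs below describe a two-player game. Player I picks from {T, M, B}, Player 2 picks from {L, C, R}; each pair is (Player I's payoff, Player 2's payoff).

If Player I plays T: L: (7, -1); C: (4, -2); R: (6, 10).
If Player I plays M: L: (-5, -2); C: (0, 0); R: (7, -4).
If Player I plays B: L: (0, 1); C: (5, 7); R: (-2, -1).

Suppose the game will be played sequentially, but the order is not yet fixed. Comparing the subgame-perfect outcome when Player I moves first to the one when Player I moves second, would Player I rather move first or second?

If Player I leads: Player 2's best replies are T→R, M→C, B→C; Player I's induced payoffs 6, 0, 5; outcome (T, R), payoffs (6, 10).
If Player 2 leads: Player I's best replies are L→T, C→B, R→M; Player 2's induced payoffs -1, 7, -4; outcome (B, C), payoffs (5, 7).
Player I gets 6 moving first and 5 moving second, so Player I prefers to move first.

first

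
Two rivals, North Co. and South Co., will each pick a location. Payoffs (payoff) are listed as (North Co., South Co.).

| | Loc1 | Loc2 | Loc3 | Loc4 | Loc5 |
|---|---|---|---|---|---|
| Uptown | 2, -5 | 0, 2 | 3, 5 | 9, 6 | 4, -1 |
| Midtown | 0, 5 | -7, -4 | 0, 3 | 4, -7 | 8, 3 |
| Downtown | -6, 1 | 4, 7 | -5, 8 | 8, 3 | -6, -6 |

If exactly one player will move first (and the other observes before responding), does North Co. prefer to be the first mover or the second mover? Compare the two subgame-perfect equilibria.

If North Co. leads: South Co.'s best replies are Uptown→Loc4, Midtown→Loc1, Downtown→Loc3; North Co.'s induced payoffs 9, 0, -5; outcome (Uptown, Loc4), payoffs (9, 6).
If South Co. leads: North Co.'s best replies are Loc1→Uptown, Loc2→Downtown, Loc3→Uptown, Loc4→Uptown, Loc5→Midtown; South Co.'s induced payoffs -5, 7, 5, 6, 3; outcome (Downtown, Loc2), payoffs (4, 7).
North Co. gets 9 moving first and 4 moving second, so North Co. prefers to move first.

first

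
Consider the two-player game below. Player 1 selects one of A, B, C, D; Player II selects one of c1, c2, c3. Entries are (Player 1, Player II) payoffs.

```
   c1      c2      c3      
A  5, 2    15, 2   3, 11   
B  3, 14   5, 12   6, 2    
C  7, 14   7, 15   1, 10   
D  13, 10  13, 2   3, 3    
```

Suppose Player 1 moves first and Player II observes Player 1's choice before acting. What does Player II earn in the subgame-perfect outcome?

10

Work backward from Player II's decision.
- A: BR = c3, leader payoff 3.
- B: BR = c1, leader payoff 3.
- C: BR = c2, leader payoff 7.
- D: BR = c1, leader payoff 13.
Player 1's induced payoffs are 3, 3, 7, 13, so Player 1 commits to D. Subgame-perfect outcome: (D, c1) with payoffs (13, 10).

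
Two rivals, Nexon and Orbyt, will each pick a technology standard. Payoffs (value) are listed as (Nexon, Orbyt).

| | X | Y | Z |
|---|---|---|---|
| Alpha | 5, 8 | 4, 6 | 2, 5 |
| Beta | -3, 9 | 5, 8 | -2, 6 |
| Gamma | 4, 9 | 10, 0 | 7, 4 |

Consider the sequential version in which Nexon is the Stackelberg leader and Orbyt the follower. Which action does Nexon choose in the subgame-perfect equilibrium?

Orbyt best-responds to each possible Nexon move:
- Alpha: BR = X, leader payoff 5.
- Beta: BR = X, leader payoff -3.
- Gamma: BR = X, leader payoff 4.
Maximizing over 5, -3, 4, Nexon chooses Alpha. Subgame-perfect outcome: (Alpha, X) with payoffs (5, 8).

Alpha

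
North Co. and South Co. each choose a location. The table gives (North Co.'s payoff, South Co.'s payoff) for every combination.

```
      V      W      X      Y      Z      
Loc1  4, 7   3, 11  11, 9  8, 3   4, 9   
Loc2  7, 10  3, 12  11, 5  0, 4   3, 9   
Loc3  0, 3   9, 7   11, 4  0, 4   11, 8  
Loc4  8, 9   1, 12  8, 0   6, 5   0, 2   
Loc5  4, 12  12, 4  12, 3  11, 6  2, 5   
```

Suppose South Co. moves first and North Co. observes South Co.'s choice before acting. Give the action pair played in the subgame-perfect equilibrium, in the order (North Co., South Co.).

North Co. best-responds to each possible South Co. move:
- V → North Co. plays Loc4 (best of 4, 7, 0, 8, 4); South Co. gets 9.
- W → North Co. plays Loc5 (best of 3, 3, 9, 1, 12); South Co. gets 4.
- X → North Co. plays Loc5 (best of 11, 11, 11, 8, 12); South Co. gets 3.
- Y → North Co. plays Loc5 (best of 8, 0, 0, 6, 11); South Co. gets 6.
- Z → North Co. plays Loc3 (best of 4, 3, 11, 0, 2); South Co. gets 8.
Maximizing over 9, 4, 3, 6, 8, South Co. chooses V. Subgame-perfect outcome: (Loc4, V) with payoffs (8, 9).

(Loc4, V)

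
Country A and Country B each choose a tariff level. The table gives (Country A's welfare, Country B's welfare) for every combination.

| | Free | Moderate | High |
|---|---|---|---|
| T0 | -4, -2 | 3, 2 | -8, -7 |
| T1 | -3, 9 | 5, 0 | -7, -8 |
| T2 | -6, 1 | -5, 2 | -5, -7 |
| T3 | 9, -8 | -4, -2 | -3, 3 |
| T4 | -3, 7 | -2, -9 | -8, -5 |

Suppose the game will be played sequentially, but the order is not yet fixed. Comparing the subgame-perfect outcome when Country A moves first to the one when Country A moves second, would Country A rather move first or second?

first

If Country A leads: Country B's best replies are T0→Moderate, T1→Free, T2→Moderate, T3→High, T4→Free; Country A's induced payoffs 3, -3, -5, -3, -3; outcome (T0, Moderate), payoffs (3, 2).
If Country B leads: Country A's best replies are Free→T3, Moderate→T1, High→T3; Country B's induced payoffs -8, 0, 3; outcome (T3, High), payoffs (-3, 3).
Country A gets 3 moving first and -3 moving second, so Country A prefers to move first.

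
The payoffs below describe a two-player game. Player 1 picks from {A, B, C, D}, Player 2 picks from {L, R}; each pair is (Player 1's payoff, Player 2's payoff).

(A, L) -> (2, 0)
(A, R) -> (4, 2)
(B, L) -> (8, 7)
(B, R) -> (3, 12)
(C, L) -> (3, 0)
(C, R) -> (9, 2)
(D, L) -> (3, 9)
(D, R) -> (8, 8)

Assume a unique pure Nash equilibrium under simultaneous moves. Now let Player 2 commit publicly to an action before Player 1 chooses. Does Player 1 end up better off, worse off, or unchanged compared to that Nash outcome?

worse off

Player 1 best-responds to each possible Player 2 move:
- L → Player 1 plays B (best of 2, 8, 3, 3); Player 2 gets 7.
- R → Player 1 plays C (best of 4, 3, 9, 8); Player 2 gets 2.
Player 2's induced payoffs are 7, 2, so Player 2 commits to L. Subgame-perfect outcome: (B, L) with payoffs (8, 7).
Now find the simultaneous Nash equilibrium.
Player 1's best replies: L→B; R→C.
Player 2's best replies: A→R; B→R; C→R; D→L.
The unique mutual best reply is (C, R), giving (9, 2).
Player 1 earns 8 sequentially versus 9 at the Nash outcome: worse off.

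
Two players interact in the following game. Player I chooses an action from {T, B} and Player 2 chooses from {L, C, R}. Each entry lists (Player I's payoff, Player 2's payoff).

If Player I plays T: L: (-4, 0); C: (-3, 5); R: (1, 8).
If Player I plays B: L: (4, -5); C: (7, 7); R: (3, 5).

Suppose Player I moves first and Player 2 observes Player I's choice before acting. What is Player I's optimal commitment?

B

Work backward from Player 2's decision.
- T: BR = R, leader payoff 1.
- B: BR = C, leader payoff 7.
Among 1, 7, the best is 7 at B. Subgame-perfect outcome: (B, C) with payoffs (7, 7).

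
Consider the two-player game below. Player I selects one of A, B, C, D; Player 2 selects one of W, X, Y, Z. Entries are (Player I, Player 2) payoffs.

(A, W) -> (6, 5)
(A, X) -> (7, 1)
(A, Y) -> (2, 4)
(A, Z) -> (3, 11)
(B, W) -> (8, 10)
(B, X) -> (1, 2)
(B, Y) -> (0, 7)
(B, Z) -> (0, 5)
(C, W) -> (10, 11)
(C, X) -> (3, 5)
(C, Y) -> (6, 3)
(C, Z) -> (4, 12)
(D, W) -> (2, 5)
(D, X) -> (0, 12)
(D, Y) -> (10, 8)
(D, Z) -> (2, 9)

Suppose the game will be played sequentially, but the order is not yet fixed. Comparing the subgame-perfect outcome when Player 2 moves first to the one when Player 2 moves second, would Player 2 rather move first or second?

first

If Player I leads: Player 2's best replies are A→Z, B→W, C→Z, D→X; Player I's induced payoffs 3, 8, 4, 0; outcome (B, W), payoffs (8, 10).
If Player 2 leads: Player I's best replies are W→C, X→A, Y→D, Z→C; Player 2's induced payoffs 11, 1, 8, 12; outcome (C, Z), payoffs (4, 12).
Player 2 gets 12 moving first and 10 moving second, so Player 2 prefers to move first.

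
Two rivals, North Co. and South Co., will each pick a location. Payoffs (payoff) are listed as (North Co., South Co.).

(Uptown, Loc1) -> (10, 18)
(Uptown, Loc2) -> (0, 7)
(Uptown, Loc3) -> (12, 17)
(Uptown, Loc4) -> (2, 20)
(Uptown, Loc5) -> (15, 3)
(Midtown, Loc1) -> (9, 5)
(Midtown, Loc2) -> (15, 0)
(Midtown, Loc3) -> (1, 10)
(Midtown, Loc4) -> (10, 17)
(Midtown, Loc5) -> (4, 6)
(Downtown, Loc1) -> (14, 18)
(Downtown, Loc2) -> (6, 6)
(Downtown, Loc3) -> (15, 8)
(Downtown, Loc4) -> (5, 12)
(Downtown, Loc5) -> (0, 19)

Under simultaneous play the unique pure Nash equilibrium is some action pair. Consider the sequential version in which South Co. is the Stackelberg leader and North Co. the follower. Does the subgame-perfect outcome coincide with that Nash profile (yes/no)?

no

North Co. best-responds to each possible South Co. move:
- Loc1: North Co. compares 10, 9, 14 and picks Downtown; South Co. would get 18.
- Loc2: North Co. compares 0, 15, 6 and picks Midtown; South Co. would get 0.
- Loc3: North Co. compares 12, 1, 15 and picks Downtown; South Co. would get 8.
- Loc4: North Co. compares 2, 10, 5 and picks Midtown; South Co. would get 17.
- Loc5: North Co. compares 15, 4, 0 and picks Uptown; South Co. would get 3.
Among 18, 0, 8, 17, 3, the best is 18 at Loc1. Subgame-perfect outcome: (Downtown, Loc1) with payoffs (14, 18).
Under simultaneous play:
North Co.'s best replies: Loc1→Downtown; Loc2→Midtown; Loc3→Downtown; Loc4→Midtown; Loc5→Uptown.
South Co.'s best replies: Uptown→Loc4; Midtown→Loc4; Downtown→Loc5.
Only (Midtown, Loc4) has each player best-responding; Nash payoffs (10, 17).
Sequential outcome (Downtown, Loc1) differs from the Nash profile (Midtown, Loc4).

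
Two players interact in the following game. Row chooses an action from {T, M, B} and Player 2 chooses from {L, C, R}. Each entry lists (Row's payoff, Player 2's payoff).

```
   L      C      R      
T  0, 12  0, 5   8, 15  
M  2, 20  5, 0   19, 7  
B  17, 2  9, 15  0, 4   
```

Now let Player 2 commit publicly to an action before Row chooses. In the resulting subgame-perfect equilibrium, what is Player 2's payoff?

Work backward from Row's decision.
- L: BR = B, leader payoff 2.
- C: BR = B, leader payoff 15.
- R: BR = M, leader payoff 7.
Maximizing over 2, 15, 7, Player 2 chooses C. Subgame-perfect outcome: (B, C) with payoffs (9, 15).

15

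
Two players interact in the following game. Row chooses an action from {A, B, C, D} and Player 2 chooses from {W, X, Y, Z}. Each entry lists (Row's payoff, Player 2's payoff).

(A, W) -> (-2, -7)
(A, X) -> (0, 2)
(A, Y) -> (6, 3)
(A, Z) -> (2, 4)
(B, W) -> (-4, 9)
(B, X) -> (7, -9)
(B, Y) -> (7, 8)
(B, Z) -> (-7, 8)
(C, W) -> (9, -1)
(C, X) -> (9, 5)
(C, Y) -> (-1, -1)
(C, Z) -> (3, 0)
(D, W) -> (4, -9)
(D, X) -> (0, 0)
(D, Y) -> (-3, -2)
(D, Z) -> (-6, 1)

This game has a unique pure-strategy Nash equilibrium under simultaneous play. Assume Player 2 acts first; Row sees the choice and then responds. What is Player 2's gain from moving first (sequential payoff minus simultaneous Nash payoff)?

Row best-responds to each possible Player 2 move:
- W → Row plays C (best of -2, -4, 9, 4); Player 2 gets -1.
- X → Row plays C (best of 0, 7, 9, 0); Player 2 gets 5.
- Y → Row plays B (best of 6, 7, -1, -3); Player 2 gets 8.
- Z → Row plays C (best of 2, -7, 3, -6); Player 2 gets 0.
Player 2's induced payoffs are -1, 5, 8, 0, so Player 2 commits to Y. Subgame-perfect outcome: (B, Y) with payoffs (7, 8).
Now find the simultaneous Nash equilibrium.
Row's best replies: W→C; X→C; Y→B; Z→C.
Player 2's best replies: A→Z; B→W; C→X; D→Z.
The unique mutual best reply is (C, X), giving (9, 5).
Player 2's commitment gain: 8 − 5 = 3.

3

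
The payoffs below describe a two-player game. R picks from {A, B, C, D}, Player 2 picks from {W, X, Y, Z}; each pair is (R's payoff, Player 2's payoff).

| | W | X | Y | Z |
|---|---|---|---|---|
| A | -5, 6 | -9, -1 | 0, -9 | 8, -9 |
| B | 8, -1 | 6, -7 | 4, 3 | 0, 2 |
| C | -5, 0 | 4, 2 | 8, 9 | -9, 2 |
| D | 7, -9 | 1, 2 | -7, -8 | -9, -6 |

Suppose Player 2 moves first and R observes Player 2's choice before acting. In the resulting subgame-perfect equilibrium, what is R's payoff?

R best-responds to each possible Player 2 move:
- W → R plays B (best of -5, 8, -5, 7); Player 2 gets -1.
- X → R plays B (best of -9, 6, 4, 1); Player 2 gets -7.
- Y → R plays C (best of 0, 4, 8, -7); Player 2 gets 9.
- Z → R plays A (best of 8, 0, -9, -9); Player 2 gets -9.
Maximizing over -1, -7, 9, -9, Player 2 chooses Y. Subgame-perfect outcome: (C, Y) with payoffs (8, 9).

8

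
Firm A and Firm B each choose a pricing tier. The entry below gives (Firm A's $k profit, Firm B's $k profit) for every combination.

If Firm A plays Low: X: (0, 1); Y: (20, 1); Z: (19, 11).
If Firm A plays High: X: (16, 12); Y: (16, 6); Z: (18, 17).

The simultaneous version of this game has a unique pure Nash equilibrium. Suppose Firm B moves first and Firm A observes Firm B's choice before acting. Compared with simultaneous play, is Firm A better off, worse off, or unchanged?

worse off

Work backward from Firm A's decision.
- X → Firm A plays High (best of 0, 16); Firm B gets 12.
- Y → Firm A plays Low (best of 20, 16); Firm B gets 1.
- Z → Firm A plays Low (best of 19, 18); Firm B gets 11.
Firm B's induced payoffs are 12, 1, 11, so Firm B commits to X. Subgame-perfect outcome: (High, X) with payoffs (16, 12).
Under simultaneous play:
Firm A's best replies: X→High; Y→Low; Z→Low.
Firm B's best replies: Low→Z; High→Z.
The unique mutual best reply is (Low, Z), giving (19, 11).
Firm A earns 16 sequentially versus 19 at the Nash outcome: worse off.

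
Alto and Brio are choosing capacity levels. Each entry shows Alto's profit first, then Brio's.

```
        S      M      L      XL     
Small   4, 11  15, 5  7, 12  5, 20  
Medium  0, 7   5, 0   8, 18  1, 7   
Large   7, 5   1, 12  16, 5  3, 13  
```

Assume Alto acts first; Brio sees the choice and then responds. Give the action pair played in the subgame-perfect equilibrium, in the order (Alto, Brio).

Work backward from Brio's decision.
- Small: Brio compares 11, 5, 12, 20 and picks XL; Alto would get 5.
- Medium: Brio compares 7, 0, 18, 7 and picks L; Alto would get 8.
- Large: Brio compares 5, 12, 5, 13 and picks XL; Alto would get 3.
Among 5, 8, 3, the best is 8 at Medium. Subgame-perfect outcome: (Medium, L) with payoffs (8, 18).

(Medium, L)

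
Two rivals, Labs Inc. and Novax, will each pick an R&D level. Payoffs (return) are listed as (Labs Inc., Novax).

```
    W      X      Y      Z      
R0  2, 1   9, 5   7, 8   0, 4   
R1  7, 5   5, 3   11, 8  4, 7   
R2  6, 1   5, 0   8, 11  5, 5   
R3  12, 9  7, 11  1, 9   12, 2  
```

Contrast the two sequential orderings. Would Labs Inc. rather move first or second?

If Labs Inc. leads: Novax's best replies are R0→Y, R1→Y, R2→Y, R3→X; Labs Inc.'s induced payoffs 7, 11, 8, 7; outcome (R1, Y), payoffs (11, 8).
If Novax leads: Labs Inc.'s best replies are W→R3, X→R0, Y→R1, Z→R3; Novax's induced payoffs 9, 5, 8, 2; outcome (R3, W), payoffs (12, 9).
Labs Inc. gets 11 moving first and 12 moving second, so Labs Inc. prefers to move second.

second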